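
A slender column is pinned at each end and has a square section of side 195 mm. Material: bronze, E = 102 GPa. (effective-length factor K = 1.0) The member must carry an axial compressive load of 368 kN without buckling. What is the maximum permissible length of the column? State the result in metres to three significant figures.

L_max ≈ 18.2 m

I = a⁴/12 = 195⁴/12 = 1.205×10^8 mm⁴
I = 1.205×10^-4 m⁴
At the buckling limit P_cr = P = 3.680×10^5 N
From P_cr = π²EI/(K·L)²:  L = (1/K)·√(π²EI/P_cr) = (1/1)·√(π²×1.02×10^11×1.205×10^-4/3.680×10^5)
L = 18.2 m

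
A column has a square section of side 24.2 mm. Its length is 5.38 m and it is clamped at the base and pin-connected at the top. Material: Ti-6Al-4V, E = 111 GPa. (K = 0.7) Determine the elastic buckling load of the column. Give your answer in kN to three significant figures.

I = a⁴/12 = 24.2⁴/12 = 2.858×10^4 mm⁴
I = 2.858×10^4 mm⁴ = 2.858×10^-8 m⁴
Effective length L_e = K·L = 0.7 × 5.38 = 3.766 m
P_cr = π²EI / L_e² = π² × 111×10⁹ × 2.858×10^-8 / 3.766² = 2.208×10^3 N

P_cr ≈ 2.21 kN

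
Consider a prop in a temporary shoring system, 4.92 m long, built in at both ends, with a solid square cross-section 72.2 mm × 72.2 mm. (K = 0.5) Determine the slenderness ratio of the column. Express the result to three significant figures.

For a square r = a/√12 = 72.2/√12 = 20.84 mm
L_e = K·L = 0.5 × 4.92 m = 2.460 m = 2460.0 mm
λ = L_e / r_min = 2460.0 / 20.84 = 118

λ ≈ 118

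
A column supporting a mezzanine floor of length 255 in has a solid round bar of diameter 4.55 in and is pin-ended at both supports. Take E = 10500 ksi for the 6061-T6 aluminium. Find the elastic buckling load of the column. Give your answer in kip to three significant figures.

I = πd⁴/64 = π×4.55⁴/64 = 21.04 in⁴
Effective length L_e = K·L = 1 × 255 = 255.0 in
P_cr = π²EI / L_e² = π² × 10500×10³ × 21.04 / 255.0² = 3.353×10^4 lb

P_cr ≈ 33.5 kip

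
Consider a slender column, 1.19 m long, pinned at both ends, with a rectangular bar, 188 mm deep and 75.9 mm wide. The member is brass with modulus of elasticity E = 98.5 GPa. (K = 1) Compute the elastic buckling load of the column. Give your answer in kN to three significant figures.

P_cr ≈ 4700 kN

Buckling occurs about the weak axis: I_min = h·b³/12 with b = 75.9 mm (the shorter side).
I_min = 188×75.9³/12 = 6.850×10^6 mm⁴
I = 6.850×10^6 mm⁴ = 6.850×10^-6 m⁴
Effective length L_e = K·L = 1 × 1.19 = 1.190 m
P_cr = π²EI / L_e² = π² × 98.5×10⁹ × 6.850×10^-6 / 1.190² = 4.703×10^6 N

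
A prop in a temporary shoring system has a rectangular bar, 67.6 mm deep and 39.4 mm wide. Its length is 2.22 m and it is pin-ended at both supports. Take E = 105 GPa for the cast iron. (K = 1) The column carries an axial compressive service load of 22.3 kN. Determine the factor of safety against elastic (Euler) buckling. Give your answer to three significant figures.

n ≈ 3.25

Buckling occurs about the weak axis: I_min = h·b³/12 with b = 39.4 mm (the shorter side).
I_min = 67.6×39.4³/12 = 3.446×10^5 mm⁴
I = 3.446×10^5 mm⁴ = 3.446×10^-7 m⁴
Effective length L_e = K·L = 1 × 2.22 = 2.220 m
P_cr = π²EI / L_e² = π² × 105×10⁹ × 3.446×10^-7 / 2.220² = 7.245×10^4 N
Factor of safety n = P_cr / P = 72.450 / 22.3 = 3.25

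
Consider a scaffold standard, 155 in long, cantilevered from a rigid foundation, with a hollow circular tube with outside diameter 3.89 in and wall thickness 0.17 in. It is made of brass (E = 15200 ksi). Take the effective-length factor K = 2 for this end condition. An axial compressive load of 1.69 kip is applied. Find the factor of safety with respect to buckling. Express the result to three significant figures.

Inner diameter d_i = 3.89 − 2×0.17 = 3.550 in
I = π(d_o⁴ − d_i⁴)/64 = π(3.89⁴ − 3.550⁴)/64 = 3.444 in⁴
Effective length L_e = K·L = 2 × 155 = 310.0 in
P_cr = π²EI / L_e² = π² × 15200×10³ × 3.444 / 310.0² = 5.376×10^3 lb
Factor of safety n = P_cr / P = 5.3761 / 1.69 = 3.18

n ≈ 3.18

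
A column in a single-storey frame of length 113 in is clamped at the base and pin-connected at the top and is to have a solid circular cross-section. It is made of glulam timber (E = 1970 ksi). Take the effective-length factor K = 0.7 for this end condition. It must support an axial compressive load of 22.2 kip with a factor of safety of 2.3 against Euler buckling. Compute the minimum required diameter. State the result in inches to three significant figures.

d ≈ 4.28 in

Required P_cr = n·P = 2.3 × 22.2 = 51.06 kip
L_e = K·L = 0.7 × 113 = 79.10 in
Required I = P_cr·L_e²/(π²E) = 5.106×10^4 × 79.10² / (π² × 1.97×10^6) = 16.43 in⁴
Solid circle: I = πd⁴/64  ⇒  d = (64I/π)^(1/4) = (64×16.43/π)^(1/4) = 4.28 in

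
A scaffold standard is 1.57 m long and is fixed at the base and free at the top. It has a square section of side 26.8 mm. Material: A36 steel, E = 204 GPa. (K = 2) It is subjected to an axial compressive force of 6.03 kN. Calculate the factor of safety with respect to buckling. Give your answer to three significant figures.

n ≈ 1.46

I = a⁴/12 = 26.8⁴/12 = 4.299×10^4 mm⁴
I = 4.299×10^4 mm⁴ = 4.299×10^-8 m⁴
Effective length L_e = K·L = 2 × 1.57 = 3.140 m
P_cr = π²EI / L_e² = π² × 204×10⁹ × 4.299×10^-8 / 3.140² = 8.779×10^3 N
Factor of safety n = P_cr / P = 8.7787 / 6.03 = 1.46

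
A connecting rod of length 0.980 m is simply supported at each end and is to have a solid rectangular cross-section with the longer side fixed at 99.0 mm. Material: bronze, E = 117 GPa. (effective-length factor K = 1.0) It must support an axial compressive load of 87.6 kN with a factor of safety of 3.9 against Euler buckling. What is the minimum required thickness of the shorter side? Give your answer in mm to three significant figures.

Required P_cr = n·P = 3.9 × 87.6 = 341.6 kN
L_e = K·L = 1 × 0.980 = 0.9800 m
Required I = P_cr·L_e²/(π²E) = 3.416×10^5 × 0.9800² / (π² × 1.17×10^11) = 2.841×10^-7 m⁴
I_req = 2.841×10^5 mm⁴
Rectangle, weak axis: I_min = h·b³/12 with h = 99.0 mm fixed  ⇒  b = (12I/h)^(1/3) = 32.5 mm

b ≈ 32.5 mm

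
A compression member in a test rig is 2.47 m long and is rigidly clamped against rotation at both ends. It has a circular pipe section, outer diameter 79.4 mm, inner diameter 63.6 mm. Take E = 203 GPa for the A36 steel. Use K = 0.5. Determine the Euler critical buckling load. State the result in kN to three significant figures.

P_cr ≈ 1510 kN

d_o = 79.4 mm, d_i = 63.6 mm
I = π(d_o⁴ − d_i⁴)/64 = π(79.4⁴ − 63.60⁴)/64 = 1.148×10^6 mm⁴
I = 1.148×10^6 mm⁴ = 1.148×10^-6 m⁴
Effective length L_e = K·L = 0.5 × 2.47 = 1.235 m
P_cr = π²EI / L_e² = π² × 203×10⁹ × 1.148×10^-6 / 1.235² = 1.508×10^6 N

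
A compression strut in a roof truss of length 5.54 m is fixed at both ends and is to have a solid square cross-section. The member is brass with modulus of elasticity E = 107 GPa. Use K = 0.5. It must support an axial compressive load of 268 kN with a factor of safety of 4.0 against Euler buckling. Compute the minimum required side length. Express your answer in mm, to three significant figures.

Required P_cr = n·P = 4.0 × 268 = 1072 kN
L_e = K·L = 0.5 × 5.54 = 2.770 m
Required I = P_cr·L_e²/(π²E) = 1.072×10^6 × 2.770² / (π² × 1.07×10^11) = 7.789×10^-6 m⁴
I_req = 7.789×10^6 mm⁴
Solid square: I = a⁴/12  ⇒  a = (12I)^(1/4) = (12×7.789×10^6)^(1/4) = 98.3 mm

a ≈ 98.3 mm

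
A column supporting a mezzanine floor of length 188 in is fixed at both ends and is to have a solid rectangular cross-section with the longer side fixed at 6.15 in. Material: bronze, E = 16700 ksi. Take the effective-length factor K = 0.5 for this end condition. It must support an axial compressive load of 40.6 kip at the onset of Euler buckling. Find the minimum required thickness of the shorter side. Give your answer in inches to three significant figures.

b ≈ 1.62 in

L_e = K·L = 0.5 × 188 = 94.00 in
Required I = P_cr·L_e²/(π²E) = 4.060×10^4 × 94.00² / (π² × 1.67×10^7) = 2.177 in⁴
Rectangle, weak axis: I_min = h·b³/12 with h = 6.15 in fixed  ⇒  b = (12I/h)^(1/3) = 1.62 in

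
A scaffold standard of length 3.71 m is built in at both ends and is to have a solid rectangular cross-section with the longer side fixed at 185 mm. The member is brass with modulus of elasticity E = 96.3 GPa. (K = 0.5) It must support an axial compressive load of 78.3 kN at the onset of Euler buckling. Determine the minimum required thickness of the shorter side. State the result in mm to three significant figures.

b ≈ 26.4 mm

L_e = K·L = 0.5 × 3.71 = 1.855 m
Required I = P_cr·L_e²/(π²E) = 7.830×10^4 × 1.855² / (π² × 9.63×10^10) = 2.835×10^-7 m⁴
I_req = 2.835×10^5 mm⁴
Rectangle, weak axis: I_min = h·b³/12 with h = 185 mm fixed  ⇒  b = (12I/h)^(1/3) = 26.4 mm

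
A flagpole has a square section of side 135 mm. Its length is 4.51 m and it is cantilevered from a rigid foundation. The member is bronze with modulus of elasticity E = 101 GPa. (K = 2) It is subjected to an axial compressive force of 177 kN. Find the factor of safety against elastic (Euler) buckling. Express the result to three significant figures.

I = a⁴/12 = 135⁴/12 = 2.768×10^7 mm⁴
I = 2.768×10^7 mm⁴ = 2.768×10^-5 m⁴
Effective length L_e = K·L = 2 × 4.51 = 9.020 m
P_cr = π²EI / L_e² = π² × 101×10⁹ × 2.768×10^-5 / 9.020² = 3.391×10^5 N
Factor of safety n = P_cr / P = 339.13 / 177 = 1.92

n ≈ 1.92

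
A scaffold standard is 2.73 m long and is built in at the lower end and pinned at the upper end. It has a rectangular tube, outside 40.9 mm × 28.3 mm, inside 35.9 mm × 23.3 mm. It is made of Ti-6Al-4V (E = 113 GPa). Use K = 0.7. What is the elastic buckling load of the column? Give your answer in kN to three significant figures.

P_cr ≈ 12.0 kN

Weak-axis I_min = (h_o·b_o³ − h_i·b_i³)/12 with b_o = 28.3, b_i = 23.30 mm (shorter outer/inner sides).
I_min = (40.9×28.3³ − 35.90×23.30³)/12 = 3.941×10^4 mm⁴
I = 3.941×10^4 mm⁴ = 3.941×10^-8 m⁴
Effective length L_e = K·L = 0.7 × 2.73 = 1.911 m
P_cr = π²EI / L_e² = π² × 113×10⁹ × 3.941×10^-8 / 1.911² = 1.203×10^4 N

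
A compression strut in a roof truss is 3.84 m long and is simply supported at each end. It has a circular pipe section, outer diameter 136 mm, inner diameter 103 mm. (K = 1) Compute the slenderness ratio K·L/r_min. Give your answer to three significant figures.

λ ≈ 90.0

d_o = 136 mm, d_i = 103 mm
I = π(d_o⁴ − d_i⁴)/64 = π(136⁴ − 103.0⁴)/64 = 1.127×10^7 mm⁴
A = 6.194×10^3 mm²;  r_min = √(I/A) = √(1.127×10^7/6.194×10^3) = 42.65 mm
L_e = K·L = 1 × 3.84 m = 3.840 m = 3840.0 mm
λ = L_e / r_min = 3840.0 / 42.65 = 90.0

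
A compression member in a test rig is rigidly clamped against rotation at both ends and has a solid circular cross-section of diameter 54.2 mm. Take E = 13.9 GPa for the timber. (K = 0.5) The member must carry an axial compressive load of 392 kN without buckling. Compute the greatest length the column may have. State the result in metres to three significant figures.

I = πd⁴/64 = π×54.2⁴/64 = 4.236×10^5 mm⁴
I = 4.236×10^-7 m⁴
At the buckling limit P_cr = P = 3.920×10^5 N
From P_cr = π²EI/(K·L)²:  L = (1/K)·√(π²EI/P_cr) = (1/0.5)·√(π²×1.39×10^10×4.236×10^-7/3.920×10^5)
L = 0.770 m

L_max ≈ 0.770 m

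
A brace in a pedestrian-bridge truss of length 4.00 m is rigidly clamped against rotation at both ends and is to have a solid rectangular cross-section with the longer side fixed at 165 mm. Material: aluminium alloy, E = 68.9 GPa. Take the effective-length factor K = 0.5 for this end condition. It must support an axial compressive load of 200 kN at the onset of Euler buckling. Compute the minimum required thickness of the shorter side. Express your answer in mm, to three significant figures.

b ≈ 44.1 mm

L_e = K·L = 0.5 × 4.00 = 2.000 m
Required I = P_cr·L_e²/(π²E) = 2.000×10^5 × 2.000² / (π² × 6.89×10^10) = 1.176×10^-6 m⁴
I_req = 1.176×10^6 mm⁴
Rectangle, weak axis: I_min = h·b³/12 with h = 165 mm fixed  ⇒  b = (12I/h)^(1/3) = 44.1 mm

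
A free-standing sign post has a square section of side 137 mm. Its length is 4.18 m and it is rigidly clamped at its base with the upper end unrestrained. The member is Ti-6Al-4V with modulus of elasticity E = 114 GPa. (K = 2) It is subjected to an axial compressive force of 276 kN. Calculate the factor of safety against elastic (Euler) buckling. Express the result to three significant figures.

I = a⁴/12 = 137⁴/12 = 2.936×10^7 mm⁴
I = 2.936×10^7 mm⁴ = 2.936×10^-5 m⁴
Effective length L_e = K·L = 2 × 4.18 = 8.360 m
P_cr = π²EI / L_e² = π² × 114×10⁹ × 2.936×10^-5 / 8.360² = 4.726×10^5 N
Factor of safety n = P_cr / P = 472.60 / 276 = 1.71

n ≈ 1.71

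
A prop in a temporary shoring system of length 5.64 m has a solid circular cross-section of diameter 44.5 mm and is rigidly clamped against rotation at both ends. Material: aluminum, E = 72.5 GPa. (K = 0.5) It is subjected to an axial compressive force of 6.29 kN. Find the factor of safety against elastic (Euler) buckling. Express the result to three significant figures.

n ≈ 2.75

I = πd⁴/64 = π×44.5⁴/64 = 1.925×10^5 mm⁴
I = 1.925×10^5 mm⁴ = 1.925×10^-7 m⁴
Effective length L_e = K·L = 0.5 × 5.64 = 2.820 m
P_cr = π²EI / L_e² = π² × 72.5×10⁹ × 1.925×10^-7 / 2.820² = 1.732×10^4 N
Factor of safety n = P_cr / P = 17.320 / 6.29 = 2.75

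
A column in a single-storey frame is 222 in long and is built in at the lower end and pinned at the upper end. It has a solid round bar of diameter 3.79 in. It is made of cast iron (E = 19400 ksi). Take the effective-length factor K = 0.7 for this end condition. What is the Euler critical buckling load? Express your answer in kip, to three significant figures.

P_cr ≈ 80.3 kip

I = πd⁴/64 = π×3.79⁴/64 = 10.13 in⁴
Effective length L_e = K·L = 0.7 × 222 = 155.4 in
P_cr = π²EI / L_e² = π² × 19400×10³ × 10.13 / 155.4² = 8.030×10^4 lb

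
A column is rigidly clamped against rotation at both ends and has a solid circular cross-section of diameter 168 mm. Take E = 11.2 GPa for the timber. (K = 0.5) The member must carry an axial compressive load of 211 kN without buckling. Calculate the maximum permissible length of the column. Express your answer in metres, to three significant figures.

I = πd⁴/64 = π×168⁴/64 = 3.910×10^7 mm⁴
I = 3.910×10^-5 m⁴
At the buckling limit P_cr = P = 2.110×10^5 N
From P_cr = π²EI/(K·L)²:  L = (1/K)·√(π²EI/P_cr) = (1/0.5)·√(π²×1.12×10^10×3.910×10^-5/2.110×10^5)
L = 9.05 m

L_max ≈ 9.05 m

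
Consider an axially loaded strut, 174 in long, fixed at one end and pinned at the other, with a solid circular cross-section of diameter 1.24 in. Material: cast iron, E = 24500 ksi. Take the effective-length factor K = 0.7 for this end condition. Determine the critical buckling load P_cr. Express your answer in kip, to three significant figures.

I = πd⁴/64 = π×1.24⁴/64 = 0.1161 in⁴
Effective length L_e = K·L = 0.7 × 174 = 121.8 in
P_cr = π²EI / L_e² = π² × 24500×10³ × 0.1161 / 121.8² = 1.892×10^3 lb

P_cr ≈ 1.89 kip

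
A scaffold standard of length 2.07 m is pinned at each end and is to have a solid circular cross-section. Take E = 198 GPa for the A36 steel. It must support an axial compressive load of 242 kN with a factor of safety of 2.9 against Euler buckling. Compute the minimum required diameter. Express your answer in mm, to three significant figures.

Required P_cr = n·P = 2.9 × 242 = 701.8 kN
L_e = K·L = 1 × 2.07 = 2.070 m
Required I = P_cr·L_e²/(π²E) = 7.018×10^5 × 2.070² / (π² × 1.98×10^11) = 1.539×10^-6 m⁴
I_req = 1.539×10^6 mm⁴
Solid circle: I = πd⁴/64  ⇒  d = (64I/π)^(1/4) = (64×1.539×10^6/π)^(1/4) = 74.8 mm

d ≈ 74.8 mm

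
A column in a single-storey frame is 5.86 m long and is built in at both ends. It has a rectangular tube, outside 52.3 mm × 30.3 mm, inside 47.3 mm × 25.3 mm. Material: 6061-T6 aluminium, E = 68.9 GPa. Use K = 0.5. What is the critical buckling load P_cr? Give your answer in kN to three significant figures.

P_cr ≈ 4.55 kN

Weak-axis I_min = (h_o·b_o³ − h_i·b_i³)/12 with b_o = 30.3, b_i = 25.30 mm (shorter outer/inner sides).
I_min = (52.3×30.3³ − 47.30×25.30³)/12 = 5.741×10^4 mm⁴
I = 5.741×10^4 mm⁴ = 5.741×10^-8 m⁴
Effective length L_e = K·L = 0.5 × 5.86 = 2.930 m
P_cr = π²EI / L_e² = π² × 68.9×10⁹ × 5.741×10^-8 / 2.930² = 4.547×10^3 N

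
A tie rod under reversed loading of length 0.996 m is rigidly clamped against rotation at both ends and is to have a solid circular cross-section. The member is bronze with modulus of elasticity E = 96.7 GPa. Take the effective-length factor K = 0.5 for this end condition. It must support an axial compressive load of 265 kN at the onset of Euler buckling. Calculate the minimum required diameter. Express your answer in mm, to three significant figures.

d ≈ 34.4 mm

L_e = K·L = 0.5 × 0.996 = 0.4980 m
Required I = P_cr·L_e²/(π²E) = 2.650×10^5 × 0.4980² / (π² × 9.67×10^10) = 6.886×10^-8 m⁴
I_req = 6.886×10^4 mm⁴
Solid circle: I = πd⁴/64  ⇒  d = (64I/π)^(1/4) = (64×6.886×10^4/π)^(1/4) = 34.4 mm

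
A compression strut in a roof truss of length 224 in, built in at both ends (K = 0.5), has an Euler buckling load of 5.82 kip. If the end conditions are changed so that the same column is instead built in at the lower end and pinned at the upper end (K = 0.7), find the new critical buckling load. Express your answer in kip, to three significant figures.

P_cr ≈ 2.97 kip

P_cr ∝ 1/K², so P_cr,new = P_cr,old × (K_old/K_new)² = 5.82 × (0.5/0.7)²
= 5.82 × 0.5102 = 2.97 kip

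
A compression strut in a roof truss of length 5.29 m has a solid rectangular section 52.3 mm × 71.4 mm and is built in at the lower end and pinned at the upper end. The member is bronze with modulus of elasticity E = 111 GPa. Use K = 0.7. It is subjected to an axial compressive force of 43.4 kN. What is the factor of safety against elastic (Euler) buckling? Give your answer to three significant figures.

n ≈ 1.57

Buckling occurs about the weak axis: I_min = h·b³/12 with b = 52.3 mm (the shorter side).
I_min = 71.4×52.3³/12 = 8.512×10^5 mm⁴
I = 8.512×10^5 mm⁴ = 8.512×10^-7 m⁴
Effective length L_e = K·L = 0.7 × 5.29 = 3.703 m
P_cr = π²EI / L_e² = π² × 111×10⁹ × 8.512×10^-7 / 3.703² = 6.800×10^4 N
Factor of safety n = P_cr / P = 68.004 / 43.4 = 1.57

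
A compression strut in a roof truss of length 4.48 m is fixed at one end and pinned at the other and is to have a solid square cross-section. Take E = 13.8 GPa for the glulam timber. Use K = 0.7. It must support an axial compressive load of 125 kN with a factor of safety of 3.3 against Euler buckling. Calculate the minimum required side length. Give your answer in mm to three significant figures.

a ≈ 137 mm

Required P_cr = n·P = 3.3 × 125 = 412.5 kN
L_e = K·L = 0.7 × 4.48 = 3.136 m
Required I = P_cr·L_e²/(π²E) = 4.125×10^5 × 3.136² / (π² × 1.38×10^10) = 2.978×10^-5 m⁴
I_req = 2.978×10^7 mm⁴
Solid square: I = a⁴/12  ⇒  a = (12I)^(1/4) = (12×2.978×10^7)^(1/4) = 137 mm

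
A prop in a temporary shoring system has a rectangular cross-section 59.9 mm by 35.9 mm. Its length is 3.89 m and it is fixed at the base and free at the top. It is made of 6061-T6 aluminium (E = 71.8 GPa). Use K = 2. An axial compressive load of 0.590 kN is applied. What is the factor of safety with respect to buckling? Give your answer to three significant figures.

Buckling occurs about the weak axis: I_min = h·b³/12 with b = 35.9 mm (the shorter side).
I_min = 59.9×35.9³/12 = 2.310×10^5 mm⁴
I = 2.310×10^5 mm⁴ = 2.310×10^-7 m⁴
Effective length L_e = K·L = 2 × 3.89 = 7.780 m
P_cr = π²EI / L_e² = π² × 71.8×10⁹ × 2.310×10^-7 / 7.780² = 2.704×10^3 N
Factor of safety n = P_cr / P = 2.7039 / 0.590 = 4.58

n ≈ 4.58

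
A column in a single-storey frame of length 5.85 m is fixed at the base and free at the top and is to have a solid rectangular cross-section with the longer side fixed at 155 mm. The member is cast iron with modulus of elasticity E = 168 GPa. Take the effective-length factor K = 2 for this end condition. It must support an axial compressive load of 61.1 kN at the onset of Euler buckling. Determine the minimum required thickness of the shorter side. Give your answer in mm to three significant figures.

b ≈ 73.1 mm

L_e = K·L = 2 × 5.85 = 11.70 m
Required I = P_cr·L_e²/(π²E) = 6.110×10^4 × 11.70² / (π² × 1.68×10^11) = 5.044×10^-6 m⁴
I_req = 5.044×10^6 mm⁴
Rectangle, weak axis: I_min = h·b³/12 with h = 155 mm fixed  ⇒  b = (12I/h)^(1/3) = 73.1 mm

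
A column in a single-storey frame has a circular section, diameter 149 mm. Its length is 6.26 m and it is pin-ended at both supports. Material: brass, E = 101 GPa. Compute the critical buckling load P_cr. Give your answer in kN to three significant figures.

I = πd⁴/64 = π×149⁴/64 = 2.419×10^7 mm⁴
I = 2.419×10^7 mm⁴ = 2.419×10^-5 m⁴
Effective length L_e = K·L = 1 × 6.26 = 6.260 m
P_cr = π²EI / L_e² = π² × 101×10⁹ × 2.419×10^-5 / 6.260² = 6.154×10^5 N

P_cr ≈ 615 kN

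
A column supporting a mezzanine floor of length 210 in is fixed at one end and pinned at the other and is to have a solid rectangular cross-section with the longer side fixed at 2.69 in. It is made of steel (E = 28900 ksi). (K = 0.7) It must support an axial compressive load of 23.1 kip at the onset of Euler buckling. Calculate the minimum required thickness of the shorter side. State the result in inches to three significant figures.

L_e = K·L = 0.7 × 210 = 147.0 in
Required I = P_cr·L_e²/(π²E) = 2.310×10^4 × 147.0² / (π² × 2.89×10^7) = 1.750 in⁴
Rectangle, weak axis: I_min = h·b³/12 with h = 2.69 in fixed  ⇒  b = (12I/h)^(1/3) = 1.98 in

b ≈ 1.98 in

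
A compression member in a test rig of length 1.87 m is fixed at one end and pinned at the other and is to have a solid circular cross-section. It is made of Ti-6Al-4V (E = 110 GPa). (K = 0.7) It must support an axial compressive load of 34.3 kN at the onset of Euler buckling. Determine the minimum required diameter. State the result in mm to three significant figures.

L_e = K·L = 0.7 × 1.87 = 1.309 m
Required I = P_cr·L_e²/(π²E) = 3.430×10^4 × 1.309² / (π² × 1.10×10^11) = 5.414×10^-8 m⁴
I_req = 5.414×10^4 mm⁴
Solid circle: I = πd⁴/64  ⇒  d = (64I/π)^(1/4) = (64×5.414×10^4/π)^(1/4) = 32.4 mm

d ≈ 32.4 mm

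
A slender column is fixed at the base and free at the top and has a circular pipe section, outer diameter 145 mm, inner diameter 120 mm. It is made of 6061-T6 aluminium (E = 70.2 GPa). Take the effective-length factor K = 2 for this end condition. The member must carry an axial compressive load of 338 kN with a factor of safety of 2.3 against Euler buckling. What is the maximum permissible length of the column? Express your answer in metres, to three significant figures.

L_max ≈ 1.60 m

d_o = 145 mm, d_i = 120 mm
I = π(d_o⁴ − d_i⁴)/64 = π(145⁴ − 120.0⁴)/64 = 1.152×10^7 mm⁴
I = 1.152×10^-5 m⁴
Required critical load P_cr = n·P = 2.3 × 338 = 777.4 kN = 7.774×10^5 N
From P_cr = π²EI/(K·L)²:  L = (1/K)·√(π²EI/P_cr) = (1/2)·√(π²×7.02×10^10×1.152×10^-5/7.774×10^5)
L = 1.60 m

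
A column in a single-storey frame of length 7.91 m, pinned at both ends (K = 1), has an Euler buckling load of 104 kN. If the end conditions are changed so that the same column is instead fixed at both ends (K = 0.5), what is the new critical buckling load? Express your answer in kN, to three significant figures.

P_cr ∝ 1/K², so P_cr,new = P_cr,old × (K_old/K_new)² = 104 × (1/0.5)²
= 104 × 4.000 = 416 kN

P_cr ≈ 416 kN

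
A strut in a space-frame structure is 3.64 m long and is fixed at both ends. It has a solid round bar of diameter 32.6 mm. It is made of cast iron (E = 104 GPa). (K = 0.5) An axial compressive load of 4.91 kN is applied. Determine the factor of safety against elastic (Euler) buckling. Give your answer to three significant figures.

I = πd⁴/64 = π×32.6⁴/64 = 5.544×10^4 mm⁴
I = 5.544×10^4 mm⁴ = 5.544×10^-8 m⁴
Effective length L_e = K·L = 0.5 × 3.64 = 1.820 m
P_cr = π²EI / L_e² = π² × 104×10⁹ × 5.544×10^-8 / 1.820² = 1.718×10^4 N
Factor of safety n = P_cr / P = 17.180 / 4.91 = 3.50

n ≈ 3.50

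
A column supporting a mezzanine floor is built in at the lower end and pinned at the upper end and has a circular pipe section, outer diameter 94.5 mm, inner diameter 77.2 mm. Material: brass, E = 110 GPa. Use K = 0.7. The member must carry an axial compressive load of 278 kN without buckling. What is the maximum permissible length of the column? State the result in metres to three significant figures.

L_max ≈ 4.16 m

d_o = 94.5 mm, d_i = 77.2 mm
I = π(d_o⁴ − d_i⁴)/64 = π(94.5⁴ − 77.20⁴)/64 = 2.171×10^6 mm⁴
I = 2.171×10^-6 m⁴
At the buckling limit P_cr = P = 2.780×10^5 N
From P_cr = π²EI/(K·L)²:  L = (1/K)·√(π²EI/P_cr) = (1/0.7)·√(π²×1.10×10^11×2.171×10^-6/2.780×10^5)
L = 4.16 m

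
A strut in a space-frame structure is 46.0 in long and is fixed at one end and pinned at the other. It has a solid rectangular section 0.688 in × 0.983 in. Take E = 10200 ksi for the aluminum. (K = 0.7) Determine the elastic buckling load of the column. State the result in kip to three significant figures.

Buckling occurs about the weak axis: I_min = h·b³/12 with b = 0.688 in (the shorter side).
I_min = 0.983×0.688³/12 = 2.668×10^-2 in⁴
Effective length L_e = K·L = 0.7 × 46.0 = 32.20 in
P_cr = π²EI / L_e² = π² × 10200×10³ × 2.668×10^-2 / 32.20² = 2.590×10^3 lb

P_cr ≈ 2.59 kip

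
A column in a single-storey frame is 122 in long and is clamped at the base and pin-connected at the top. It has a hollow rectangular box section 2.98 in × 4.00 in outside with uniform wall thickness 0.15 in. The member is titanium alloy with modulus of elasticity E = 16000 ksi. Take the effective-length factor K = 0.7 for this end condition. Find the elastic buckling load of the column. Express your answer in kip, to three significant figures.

P_cr ≈ 62.5 kip

Inner dimensions: h_i = 4.00 − 2×0.15 = 3.700 in, b_i = 2.98 − 2×0.15 = 2.680 in
Weak-axis I_min = (h_o·b_o³ − h_i·b_i³)/12 with b_o = 2.98, b_i = 2.680 in (shorter outer/inner sides).
I_min = (4.00×2.98³ − 3.700×2.680³)/12 = 2.886 in⁴
Effective length L_e = K·L = 0.7 × 122 = 85.40 in
P_cr = π²EI / L_e² = π² × 16000×10³ × 2.886 / 85.40² = 6.249×10^4 lb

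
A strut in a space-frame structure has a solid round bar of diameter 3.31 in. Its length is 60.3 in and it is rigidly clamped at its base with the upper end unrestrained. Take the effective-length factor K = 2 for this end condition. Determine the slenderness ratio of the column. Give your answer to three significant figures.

λ ≈ 146

I = πd⁴/64 = π×3.31⁴/64 = 5.892 in⁴
A = 8.605 in²;  r_min = √(I/A) = √(5.892/8.605) = 0.8275 in
L_e = K·L = 2 × 60.3 = 120.6 in
λ = L_e / r_min = 120.60 / 0.8275 = 146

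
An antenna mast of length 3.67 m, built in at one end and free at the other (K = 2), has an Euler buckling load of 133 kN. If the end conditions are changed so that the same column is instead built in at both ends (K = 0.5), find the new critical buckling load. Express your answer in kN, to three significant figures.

P_cr ≈ 2130 kN

P_cr ∝ 1/K², so P_cr,new = P_cr,old × (K_old/K_new)² = 133 × (2/0.5)²
= 133 × 16.00 = 2130 kN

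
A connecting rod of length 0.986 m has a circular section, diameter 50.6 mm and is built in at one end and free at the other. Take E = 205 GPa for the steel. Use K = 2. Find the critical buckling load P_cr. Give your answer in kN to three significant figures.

P_cr ≈ 167 kN

I = πd⁴/64 = π×50.6⁴/64 = 3.218×10^5 mm⁴
I = 3.218×10^5 mm⁴ = 3.218×10^-7 m⁴
Effective length L_e = K·L = 2 × 0.986 = 1.972 m
P_cr = π²EI / L_e² = π² × 205×10⁹ × 3.218×10^-7 / 1.972² = 1.674×10^5 N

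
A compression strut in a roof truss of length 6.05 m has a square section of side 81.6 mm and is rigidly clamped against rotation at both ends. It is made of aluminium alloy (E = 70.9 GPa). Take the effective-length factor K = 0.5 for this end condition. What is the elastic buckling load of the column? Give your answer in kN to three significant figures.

I = a⁴/12 = 81.6⁴/12 = 3.695×10^6 mm⁴
I = 3.695×10^6 mm⁴ = 3.695×10^-6 m⁴
Effective length L_e = K·L = 0.5 × 6.05 = 3.025 m
P_cr = π²EI / L_e² = π² × 70.9×10⁹ × 3.695×10^-6 / 3.025² = 2.825×10^5 N

P_cr ≈ 283 kN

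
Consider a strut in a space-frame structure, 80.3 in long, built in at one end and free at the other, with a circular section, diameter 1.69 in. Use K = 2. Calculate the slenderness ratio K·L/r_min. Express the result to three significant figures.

I = πd⁴/64 = π×1.69⁴/64 = 0.4004 in⁴
A = 2.243 in²;  r_min = √(I/A) = √(0.4004/2.243) = 0.4225 in
L_e = K·L = 2 × 80.3 = 160.6 in
λ = L_e / r_min = 160.60 / 0.4225 = 380

λ ≈ 380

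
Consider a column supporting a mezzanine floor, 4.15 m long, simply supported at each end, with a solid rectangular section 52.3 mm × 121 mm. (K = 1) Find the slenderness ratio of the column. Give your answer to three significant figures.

Buckling occurs about the weak axis: I_min = h·b³/12 with b = 52.3 mm (the shorter side).
I_min = 121×52.3³/12 = 1.442×10^6 mm⁴
A = 6.328×10^3 mm²;  r_min = √(I/A) = √(1.442×10^6/6.328×10^3) = 15.10 mm
L_e = K·L = 1 × 4.15 m = 4.150 m = 4150.0 mm
λ = L_e / r_min = 4150.0 / 15.10 = 275

λ ≈ 275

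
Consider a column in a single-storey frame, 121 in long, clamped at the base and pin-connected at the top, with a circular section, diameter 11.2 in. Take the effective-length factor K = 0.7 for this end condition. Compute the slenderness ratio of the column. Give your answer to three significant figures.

For a solid circle r = d/4 = 11.2/4 = 2.800 in
L_e = K·L = 0.7 × 121 = 84.70 in
λ = L_e / r_min = 84.700 / 2.800 = 30.2

λ ≈ 30.2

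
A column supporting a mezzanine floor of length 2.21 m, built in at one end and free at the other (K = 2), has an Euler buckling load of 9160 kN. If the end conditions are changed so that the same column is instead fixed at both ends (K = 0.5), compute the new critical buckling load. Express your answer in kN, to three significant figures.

P_cr ≈ 147000 kN

P_cr ∝ 1/K², so P_cr,new = P_cr,old × (K_old/K_new)² = 9160 × (2/0.5)²
= 9160 × 16.00 = 147000 kN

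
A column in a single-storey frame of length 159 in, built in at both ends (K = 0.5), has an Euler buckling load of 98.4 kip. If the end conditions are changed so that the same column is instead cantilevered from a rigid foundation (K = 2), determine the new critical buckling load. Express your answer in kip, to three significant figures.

P_cr ≈ 6.15 kip

P_cr ∝ 1/K², so P_cr,new = P_cr,old × (K_old/K_new)² = 98.4 × (0.5/2)²
= 98.4 × 0.06250 = 6.15 kip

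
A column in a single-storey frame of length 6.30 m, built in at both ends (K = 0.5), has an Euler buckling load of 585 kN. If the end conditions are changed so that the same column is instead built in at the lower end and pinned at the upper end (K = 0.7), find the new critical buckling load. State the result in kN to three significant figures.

P_cr ∝ 1/K², so P_cr,new = P_cr,old × (K_old/K_new)² = 585 × (0.5/0.7)²
= 585 × 0.5102 = 298 kN

P_cr ≈ 298 kN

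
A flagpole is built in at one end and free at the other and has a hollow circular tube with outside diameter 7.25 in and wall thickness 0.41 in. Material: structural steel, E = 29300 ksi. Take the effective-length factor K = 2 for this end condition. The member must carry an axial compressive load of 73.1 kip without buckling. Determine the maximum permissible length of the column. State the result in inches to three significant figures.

Inner diameter d_i = 7.25 − 2×0.41 = 6.430 in
I = π(d_o⁴ − d_i⁴)/64 = π(7.25⁴ − 6.430⁴)/64 = 51.71 in⁴
At the buckling limit P_cr = P = 7.310×10^4 lb
From P_cr = π²EI/(K·L)²:  L = (1/K)·√(π²EI/P_cr) = (1/2)·√(π²×2.93×10^7×51.71/7.310×10^4)
L = 226 in

L_max ≈ 226 in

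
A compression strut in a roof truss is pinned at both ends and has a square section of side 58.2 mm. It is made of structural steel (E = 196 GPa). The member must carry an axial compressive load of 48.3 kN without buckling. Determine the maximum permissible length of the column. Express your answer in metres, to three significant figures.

I = a⁴/12 = 58.2⁴/12 = 9.561×10^5 mm⁴
I = 9.561×10^-7 m⁴
At the buckling limit P_cr = P = 4.830×10^4 N
From P_cr = π²EI/(K·L)²:  L = (1/K)·√(π²EI/P_cr) = (1/1)·√(π²×1.96×10^11×9.561×10^-7/4.830×10^4)
L = 6.19 m

L_max ≈ 6.19 m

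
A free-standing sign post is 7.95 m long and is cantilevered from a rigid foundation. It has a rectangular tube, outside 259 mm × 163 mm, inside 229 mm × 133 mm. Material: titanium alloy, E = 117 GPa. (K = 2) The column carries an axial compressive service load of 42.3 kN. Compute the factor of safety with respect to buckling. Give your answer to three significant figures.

n ≈ 5.25

Weak-axis I_min = (h_o·b_o³ − h_i·b_i³)/12 with b_o = 163, b_i = 133.0 mm (shorter outer/inner sides).
I_min = (259×163³ − 229.0×133.0³)/12 = 4.858×10^7 mm⁴
I = 4.858×10^7 mm⁴ = 4.858×10^-5 m⁴
Effective length L_e = K·L = 2 × 7.95 = 15.90 m
P_cr = π²EI / L_e² = π² × 117×10⁹ × 4.858×10^-5 / 15.90² = 2.219×10^5 N
Factor of safety n = P_cr / P = 221.88 / 42.3 = 5.25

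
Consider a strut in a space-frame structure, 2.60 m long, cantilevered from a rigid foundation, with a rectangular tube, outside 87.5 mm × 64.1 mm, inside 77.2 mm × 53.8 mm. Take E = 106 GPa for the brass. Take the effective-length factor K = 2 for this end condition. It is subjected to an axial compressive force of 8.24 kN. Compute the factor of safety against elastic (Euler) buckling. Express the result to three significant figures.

n ≈ 4.31

Weak-axis I_min = (h_o·b_o³ − h_i·b_i³)/12 with b_o = 64.1, b_i = 53.80 mm (shorter outer/inner sides).
I_min = (87.5×64.1³ − 77.20×53.80³)/12 = 9.186×10^5 mm⁴
I = 9.186×10^5 mm⁴ = 9.186×10^-7 m⁴
Effective length L_e = K·L = 2 × 2.60 = 5.200 m
P_cr = π²EI / L_e² = π² × 106×10⁹ × 9.186×10^-7 / 5.200² = 3.554×10^4 N
Factor of safety n = P_cr / P = 35.542 / 8.24 = 4.31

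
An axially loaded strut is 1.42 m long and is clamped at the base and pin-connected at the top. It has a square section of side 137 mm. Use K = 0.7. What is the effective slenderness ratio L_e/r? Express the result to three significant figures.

λ ≈ 25.1

I = a⁴/12 = 137⁴/12 = 2.936×10^7 mm⁴
A = 1.877×10^4 mm²;  r_min = √(I/A) = √(2.936×10^7/1.877×10^4) = 39.55 mm
L_e = K·L = 0.7 × 1.42 m = 0.9940 m = 994.00 mm
λ = L_e / r_min = 994.00 / 39.55 = 25.1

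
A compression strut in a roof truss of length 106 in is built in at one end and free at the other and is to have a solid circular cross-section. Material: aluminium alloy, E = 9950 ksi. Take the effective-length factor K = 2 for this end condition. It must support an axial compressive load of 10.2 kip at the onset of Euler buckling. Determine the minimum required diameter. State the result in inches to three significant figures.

d ≈ 3.12 in

L_e = K·L = 2 × 106 = 212.0 in
Required I = P_cr·L_e²/(π²E) = 1.020×10^4 × 212.0² / (π² × 9.95×10^6) = 4.668 in⁴
Solid circle: I = πd⁴/64  ⇒  d = (64I/π)^(1/4) = (64×4.668/π)^(1/4) = 3.12 in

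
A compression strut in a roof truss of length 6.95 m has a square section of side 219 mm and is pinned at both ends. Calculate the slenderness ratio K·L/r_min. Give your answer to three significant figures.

For a square r = a/√12 = 219/√12 = 63.22 mm
L_e = K·L = 1 × 6.95 m = 6.950 m = 6950.0 mm
λ = L_e / r_min = 6950.0 / 63.22 = 110

λ ≈ 110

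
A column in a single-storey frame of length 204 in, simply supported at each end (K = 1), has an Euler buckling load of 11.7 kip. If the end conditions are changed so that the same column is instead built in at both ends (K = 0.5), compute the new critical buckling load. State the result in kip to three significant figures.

P_cr ∝ 1/K², so P_cr,new = P_cr,old × (K_old/K_new)² = 11.7 × (1/0.5)²
= 11.7 × 4.000 = 46.8 kip

P_cr ≈ 46.8 kip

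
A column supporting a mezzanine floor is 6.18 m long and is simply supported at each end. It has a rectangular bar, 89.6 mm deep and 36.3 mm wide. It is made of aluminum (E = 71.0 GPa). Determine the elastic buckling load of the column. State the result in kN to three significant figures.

Buckling occurs about the weak axis: I_min = h·b³/12 with b = 36.3 mm (the shorter side).
I_min = 89.6×36.3³/12 = 3.571×10^5 mm⁴
I = 3.571×10^5 mm⁴ = 3.571×10^-7 m⁴
Effective length L_e = K·L = 1 × 6.18 = 6.180 m
P_cr = π²EI / L_e² = π² × 71.0×10⁹ × 3.571×10^-7 / 6.180² = 6.553×10^3 N

P_cr ≈ 6.55 kN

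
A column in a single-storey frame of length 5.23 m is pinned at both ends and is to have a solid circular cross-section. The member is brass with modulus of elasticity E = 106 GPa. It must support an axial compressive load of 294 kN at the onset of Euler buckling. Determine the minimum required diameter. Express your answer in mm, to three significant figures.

d ≈ 112 mm

L_e = K·L = 1 × 5.23 = 5.230 m
Required I = P_cr·L_e²/(π²E) = 2.940×10^5 × 5.230² / (π² × 1.06×10^11) = 7.687×10^-6 m⁴
I_req = 7.687×10^6 mm⁴
Solid circle: I = πd⁴/64  ⇒  d = (64I/π)^(1/4) = (64×7.687×10^6/π)^(1/4) = 112 mm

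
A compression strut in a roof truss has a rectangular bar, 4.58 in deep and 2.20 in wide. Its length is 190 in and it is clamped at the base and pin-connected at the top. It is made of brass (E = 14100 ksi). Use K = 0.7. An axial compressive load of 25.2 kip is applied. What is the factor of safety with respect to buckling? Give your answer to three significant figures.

n ≈ 1.27

Buckling occurs about the weak axis: I_min = h·b³/12 with b = 2.20 in (the shorter side).
I_min = 4.58×2.20³/12 = 4.064 in⁴
Effective length L_e = K·L = 0.7 × 190 = 133.0 in
P_cr = π²EI / L_e² = π² × 14100×10³ × 4.064 / 133.0² = 3.197×10^4 lb
Factor of safety n = P_cr / P = 31.972 / 25.2 = 1.27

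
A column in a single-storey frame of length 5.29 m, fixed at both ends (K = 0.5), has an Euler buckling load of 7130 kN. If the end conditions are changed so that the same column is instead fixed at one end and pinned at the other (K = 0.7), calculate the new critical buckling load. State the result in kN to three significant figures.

P_cr ∝ 1/K², so P_cr,new = P_cr,old × (K_old/K_new)² = 7130 × (0.5/0.7)²
= 7130 × 0.5102 = 3640 kN

P_cr ≈ 3640 kN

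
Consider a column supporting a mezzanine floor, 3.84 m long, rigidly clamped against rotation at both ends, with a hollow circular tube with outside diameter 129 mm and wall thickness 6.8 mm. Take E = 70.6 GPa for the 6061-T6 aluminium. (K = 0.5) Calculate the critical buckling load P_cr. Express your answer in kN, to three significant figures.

P_cr ≈ 924 kN

Inner diameter d_i = 129 − 2×6.8 = 115.4 mm
I = π(d_o⁴ − d_i⁴)/64 = π(129⁴ − 115.4⁴)/64 = 4.888×10^6 mm⁴
I = 4.888×10^6 mm⁴ = 4.888×10^-6 m⁴
Effective length L_e = K·L = 0.5 × 3.84 = 1.920 m
P_cr = π²EI / L_e² = π² × 70.6×10⁹ × 4.888×10^-6 / 1.920² = 9.239×10^5 N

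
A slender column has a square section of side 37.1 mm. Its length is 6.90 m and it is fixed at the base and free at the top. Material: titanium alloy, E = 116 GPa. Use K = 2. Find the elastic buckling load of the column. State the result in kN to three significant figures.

P_cr ≈ 0.949 kN

I = a⁴/12 = 37.1⁴/12 = 1.579×10^5 mm⁴
I = 1.579×10^5 mm⁴ = 1.579×10^-7 m⁴
Effective length L_e = K·L = 2 × 6.90 = 13.80 m
P_cr = π²EI / L_e² = π² × 116×10⁹ × 1.579×10^-7 / 13.80² = 949.1 N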